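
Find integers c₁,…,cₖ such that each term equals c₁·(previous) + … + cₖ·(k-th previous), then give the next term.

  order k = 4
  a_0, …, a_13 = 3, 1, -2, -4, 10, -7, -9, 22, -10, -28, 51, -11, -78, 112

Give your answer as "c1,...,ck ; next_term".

  a_4 = -1·-4 + -1·-2 + 1·1 + 1·3 = 10
  a_5 = -1·10 + -1·-4 + 1·-2 + 1·1 = -7
  a_6 = -1·-7 + -1·10 + 1·-4 + 1·-2 = -9
  a_7 = -1·-9 + -1·-7 + 1·10 + 1·-4 = 22
  a_8 = -1·22 + -1·-9 + 1·-7 + 1·10 = -10
  a_9 = -1·-10 + -1·22 + 1·-9 + 1·-7 = -28
  a_10 = -1·-28 + -1·-10 + 1·22 + 1·-9 = 51
  a_11 = -1·51 + -1·-28 + 1·-10 + 1·22 = -11
  a_12 = -1·-11 + -1·51 + 1·-28 + 1·-10 = -78
  a_13 = -1·-78 + -1·-11 + 1·51 + 1·-28 = 112
  a_14 = -1·112 + -1·-78 + 1·-11 + 1·51 = 6

-1,-1,1,1 ; 6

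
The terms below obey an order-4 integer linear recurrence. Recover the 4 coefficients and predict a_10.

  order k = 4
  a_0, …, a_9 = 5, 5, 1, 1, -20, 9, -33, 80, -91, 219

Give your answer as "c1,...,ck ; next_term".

-1,1,-2,-2 ; -404

  a_4 = -1·1 + 1·1 + -2·5 + -2·5 = -20
  a_5 = -1·-20 + 1·1 + -2·1 + -2·5 = 9
  a_6 = -1·9 + 1·-20 + -2·1 + -2·1 = -33
  a_7 = -1·-33 + 1·9 + -2·-20 + -2·1 = 80
  a_8 = -1·80 + 1·-33 + -2·9 + -2·-20 = -91
  a_9 = -1·-91 + 1·80 + -2·-33 + -2·9 = 219
  a_10 = -1·219 + 1·-91 + -2·80 + -2·-33 = -404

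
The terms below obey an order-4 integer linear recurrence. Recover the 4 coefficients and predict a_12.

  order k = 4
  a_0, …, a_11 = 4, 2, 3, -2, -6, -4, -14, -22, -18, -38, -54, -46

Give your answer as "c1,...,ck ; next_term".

1,0,2,-2 ; -86

  a_4 = 1·-2 + 0·3 + 2·2 + -2·4 = -6
  a_5 = 1·-6 + 0·-2 + 2·3 + -2·2 = -4
  a_6 = 1·-4 + 0·-6 + 2·-2 + -2·3 = -14
  a_7 = 1·-14 + 0·-4 + 2·-6 + -2·-2 = -22
  a_8 = 1·-22 + 0·-14 + 2·-4 + -2·-6 = -18
  a_9 = 1·-18 + 0·-22 + 2·-14 + -2·-4 = -38
  a_10 = 1·-38 + 0·-18 + 2·-22 + -2·-14 = -54
  a_11 = 1·-54 + 0·-38 + 2·-18 + -2·-22 = -46
  a_12 = 1·-46 + 0·-54 + 2·-38 + -2·-18 = -86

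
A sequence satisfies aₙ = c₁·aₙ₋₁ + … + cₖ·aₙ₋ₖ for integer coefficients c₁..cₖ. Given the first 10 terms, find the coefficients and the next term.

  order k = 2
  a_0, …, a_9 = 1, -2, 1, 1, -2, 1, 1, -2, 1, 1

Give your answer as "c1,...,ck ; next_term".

  a_2 = -1·-2 + -1·1 = 1
  a_3 = -1·1 + -1·-2 = 1
  a_4 = -1·1 + -1·1 = -2
  a_5 = -1·-2 + -1·1 = 1
  a_6 = -1·1 + -1·-2 = 1
  a_7 = -1·1 + -1·1 = -2
  a_8 = -1·-2 + -1·1 = 1
  a_9 = -1·1 + -1·-2 = 1
  a_10 = -1·1 + -1·1 = -2

-1,-1 ; -2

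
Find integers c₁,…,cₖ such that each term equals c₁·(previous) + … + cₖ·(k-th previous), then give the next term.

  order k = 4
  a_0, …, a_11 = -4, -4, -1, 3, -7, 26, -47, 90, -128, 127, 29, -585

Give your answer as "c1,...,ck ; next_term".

  a_4 = -2·3 + 1·-1 + 3·-4 + -3·-4 = -7
  a_5 = -2·-7 + 1·3 + 3·-1 + -3·-4 = 26
  a_6 = -2·26 + 1·-7 + 3·3 + -3·-1 = -47
  a_7 = -2·-47 + 1·26 + 3·-7 + -3·3 = 90
  a_8 = -2·90 + 1·-47 + 3·26 + -3·-7 = -128
  a_9 = -2·-128 + 1·90 + 3·-47 + -3·26 = 127
  a_10 = -2·127 + 1·-128 + 3·90 + -3·-47 = 29
  a_11 = -2·29 + 1·127 + 3·-128 + -3·90 = -585
  a_12 = -2·-585 + 1·29 + 3·127 + -3·-128 = 1964

-2,1,3,-3 ; 1964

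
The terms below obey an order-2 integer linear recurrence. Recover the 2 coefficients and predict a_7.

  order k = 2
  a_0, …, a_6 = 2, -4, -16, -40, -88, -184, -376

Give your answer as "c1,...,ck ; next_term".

  a_2 = 3·-4 + -2·2 = -16
  a_3 = 3·-16 + -2·-4 = -40
  a_4 = 3·-40 + -2·-16 = -88
  a_5 = 3·-88 + -2·-40 = -184
  a_6 = 3·-184 + -2·-88 = -376
  a_7 = 3·-376 + -2·-184 = -760

3,-2 ; -760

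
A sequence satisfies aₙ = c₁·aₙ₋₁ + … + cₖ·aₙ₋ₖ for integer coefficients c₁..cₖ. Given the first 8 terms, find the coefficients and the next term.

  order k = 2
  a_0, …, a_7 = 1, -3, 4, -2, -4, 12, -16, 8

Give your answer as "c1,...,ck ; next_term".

  a_2 = -2·-3 + -2·1 = 4
  a_3 = -2·4 + -2·-3 = -2
  a_4 = -2·-2 + -2·4 = -4
  a_5 = -2·-4 + -2·-2 = 12
  a_6 = -2·12 + -2·-4 = -16
  a_7 = -2·-16 + -2·12 = 8
  a_8 = -2·8 + -2·-16 = 16

-2,-2 ; 16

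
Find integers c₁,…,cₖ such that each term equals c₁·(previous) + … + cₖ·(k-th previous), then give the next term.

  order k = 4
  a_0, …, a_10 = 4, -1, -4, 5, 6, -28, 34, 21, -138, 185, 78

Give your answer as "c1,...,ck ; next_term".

-2,-3,0,1 ; -690

  a_4 = -2·5 + -3·-4 + 0·-1 + 1·4 = 6
  a_5 = -2·6 + -3·5 + 0·-4 + 1·-1 = -28
  a_6 = -2·-28 + -3·6 + 0·5 + 1·-4 = 34
  a_7 = -2·34 + -3·-28 + 0·6 + 1·5 = 21
  a_8 = -2·21 + -3·34 + 0·-28 + 1·6 = -138
  a_9 = -2·-138 + -3·21 + 0·34 + 1·-28 = 185
  a_10 = -2·185 + -3·-138 + 0·21 + 1·34 = 78
  a_11 = -2·78 + -3·185 + 0·-138 + 1·21 = -690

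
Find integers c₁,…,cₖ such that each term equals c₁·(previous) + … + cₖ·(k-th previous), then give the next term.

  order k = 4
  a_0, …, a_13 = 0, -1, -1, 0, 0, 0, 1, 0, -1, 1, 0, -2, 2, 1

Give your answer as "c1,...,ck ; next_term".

0,-1,1,-1 ; -4

  a_4 = 0·0 + -1·-1 + 1·-1 + -1·0 = 0
  a_5 = 0·0 + -1·0 + 1·-1 + -1·-1 = 0
  a_6 = 0·0 + -1·0 + 1·0 + -1·-1 = 1
  a_7 = 0·1 + -1·0 + 1·0 + -1·0 = 0
  a_8 = 0·0 + -1·1 + 1·0 + -1·0 = -1
  a_9 = 0·-1 + -1·0 + 1·1 + -1·0 = 1
  a_10 = 0·1 + -1·-1 + 1·0 + -1·1 = 0
  a_11 = 0·0 + -1·1 + 1·-1 + -1·0 = -2
  a_12 = 0·-2 + -1·0 + 1·1 + -1·-1 = 2
  a_13 = 0·2 + -1·-2 + 1·0 + -1·1 = 1
  a_14 = 0·1 + -1·2 + 1·-2 + -1·0 = -4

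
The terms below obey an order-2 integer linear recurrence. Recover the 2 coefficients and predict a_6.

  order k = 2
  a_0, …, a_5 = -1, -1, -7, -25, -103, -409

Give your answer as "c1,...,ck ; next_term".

  a_2 = 3·-1 + 4·-1 = -7
  a_3 = 3·-7 + 4·-1 = -25
  a_4 = 3·-25 + 4·-7 = -103
  a_5 = 3·-103 + 4·-25 = -409
  a_6 = 3·-409 + 4·-103 = -1639

3,4 ; -1639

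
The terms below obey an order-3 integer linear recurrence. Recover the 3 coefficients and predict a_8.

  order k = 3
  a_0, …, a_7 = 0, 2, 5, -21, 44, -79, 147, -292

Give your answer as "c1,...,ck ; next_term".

-3,-3,-2 ; 593

  a_3 = -3·5 + -3·2 + -2·0 = -21
  a_4 = -3·-21 + -3·5 + -2·2 = 44
  a_5 = -3·44 + -3·-21 + -2·5 = -79
  a_6 = -3·-79 + -3·44 + -2·-21 = 147
  a_7 = -3·147 + -3·-79 + -2·44 = -292
  a_8 = -3·-292 + -3·147 + -2·-79 = 593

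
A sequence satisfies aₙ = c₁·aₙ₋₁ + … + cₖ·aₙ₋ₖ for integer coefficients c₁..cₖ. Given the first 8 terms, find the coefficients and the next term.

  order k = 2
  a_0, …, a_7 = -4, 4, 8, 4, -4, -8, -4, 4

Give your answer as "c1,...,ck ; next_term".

1,-1 ; 8

  a_2 = 1·4 + -1·-4 = 8
  a_3 = 1·8 + -1·4 = 4
  a_4 = 1·4 + -1·8 = -4
  a_5 = 1·-4 + -1·4 = -8
  a_6 = 1·-8 + -1·-4 = -4
  a_7 = 1·-4 + -1·-8 = 4
  a_8 = 1·4 + -1·-4 = 8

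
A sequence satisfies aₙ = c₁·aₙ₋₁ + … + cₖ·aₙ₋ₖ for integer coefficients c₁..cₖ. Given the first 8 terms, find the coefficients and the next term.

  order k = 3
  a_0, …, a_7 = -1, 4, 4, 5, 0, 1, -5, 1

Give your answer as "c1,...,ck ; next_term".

0,1,-1 ; -6

  a_3 = 0·4 + 1·4 + -1·-1 = 5
  a_4 = 0·5 + 1·4 + -1·4 = 0
  a_5 = 0·0 + 1·5 + -1·4 = 1
  a_6 = 0·1 + 1·0 + -1·5 = -5
  a_7 = 0·-5 + 1·1 + -1·0 = 1
  a_8 = 0·1 + 1·-5 + -1·1 = -6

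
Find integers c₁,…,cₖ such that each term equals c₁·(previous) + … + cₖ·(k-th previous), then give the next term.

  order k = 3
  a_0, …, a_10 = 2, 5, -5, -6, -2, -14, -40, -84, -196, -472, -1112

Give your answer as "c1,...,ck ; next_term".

2,0,2 ; -2616

  a_3 = 2·-5 + 0·5 + 2·2 = -6
  a_4 = 2·-6 + 0·-5 + 2·5 = -2
  a_5 = 2·-2 + 0·-6 + 2·-5 = -14
  a_6 = 2·-14 + 0·-2 + 2·-6 = -40
  a_7 = 2·-40 + 0·-14 + 2·-2 = -84
  a_8 = 2·-84 + 0·-40 + 2·-14 = -196
  a_9 = 2·-196 + 0·-84 + 2·-40 = -472
  a_10 = 2·-472 + 0·-196 + 2·-84 = -1112
  a_11 = 2·-1112 + 0·-472 + 2·-196 = -2616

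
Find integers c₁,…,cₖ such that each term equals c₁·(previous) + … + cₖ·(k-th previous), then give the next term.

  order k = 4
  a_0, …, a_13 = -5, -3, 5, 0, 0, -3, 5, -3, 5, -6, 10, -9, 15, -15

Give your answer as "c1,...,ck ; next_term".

0,1,0,1 ; 25

  a_4 = 0·0 + 1·5 + 0·-3 + 1·-5 = 0
  a_5 = 0·0 + 1·0 + 0·5 + 1·-3 = -3
  a_6 = 0·-3 + 1·0 + 0·0 + 1·5 = 5
  a_7 = 0·5 + 1·-3 + 0·0 + 1·0 = -3
  a_8 = 0·-3 + 1·5 + 0·-3 + 1·0 = 5
  a_9 = 0·5 + 1·-3 + 0·5 + 1·-3 = -6
  a_10 = 0·-6 + 1·5 + 0·-3 + 1·5 = 10
  a_11 = 0·10 + 1·-6 + 0·5 + 1·-3 = -9
  a_12 = 0·-9 + 1·10 + 0·-6 + 1·5 = 15
  a_13 = 0·15 + 1·-9 + 0·10 + 1·-6 = -15
  a_14 = 0·-15 + 1·15 + 0·-9 + 1·10 = 25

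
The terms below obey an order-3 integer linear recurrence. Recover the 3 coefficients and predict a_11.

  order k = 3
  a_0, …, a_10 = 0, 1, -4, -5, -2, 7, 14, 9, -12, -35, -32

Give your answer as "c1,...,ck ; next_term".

1,-1,-1 ; 15

  a_3 = 1·-4 + -1·1 + -1·0 = -5
  a_4 = 1·-5 + -1·-4 + -1·1 = -2
  a_5 = 1·-2 + -1·-5 + -1·-4 = 7
  a_6 = 1·7 + -1·-2 + -1·-5 = 14
  a_7 = 1·14 + -1·7 + -1·-2 = 9
  a_8 = 1·9 + -1·14 + -1·7 = -12
  a_9 = 1·-12 + -1·9 + -1·14 = -35
  a_10 = 1·-35 + -1·-12 + -1·9 = -32
  a_11 = 1·-32 + -1·-35 + -1·-12 = 15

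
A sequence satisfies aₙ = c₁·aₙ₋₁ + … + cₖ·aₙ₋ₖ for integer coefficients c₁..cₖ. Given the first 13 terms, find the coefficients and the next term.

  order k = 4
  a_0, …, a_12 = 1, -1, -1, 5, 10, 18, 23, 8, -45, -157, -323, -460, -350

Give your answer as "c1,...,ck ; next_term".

2,-1,-1,-2 ; 397

  a_4 = 2·5 + -1·-1 + -1·-1 + -2·1 = 10
  a_5 = 2·10 + -1·5 + -1·-1 + -2·-1 = 18
  a_6 = 2·18 + -1·10 + -1·5 + -2·-1 = 23
  a_7 = 2·23 + -1·18 + -1·10 + -2·5 = 8
  a_8 = 2·8 + -1·23 + -1·18 + -2·10 = -45
  a_9 = 2·-45 + -1·8 + -1·23 + -2·18 = -157
  a_10 = 2·-157 + -1·-45 + -1·8 + -2·23 = -323
  a_11 = 2·-323 + -1·-157 + -1·-45 + -2·8 = -460
  a_12 = 2·-460 + -1·-323 + -1·-157 + -2·-45 = -350
  a_13 = 2·-350 + -1·-460 + -1·-323 + -2·-157 = 397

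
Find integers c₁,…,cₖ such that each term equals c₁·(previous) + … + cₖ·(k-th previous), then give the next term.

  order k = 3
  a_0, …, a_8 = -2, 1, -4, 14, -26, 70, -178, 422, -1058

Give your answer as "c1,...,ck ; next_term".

-1,2,-4 ; 2614

  a_3 = -1·-4 + 2·1 + -4·-2 = 14
  a_4 = -1·14 + 2·-4 + -4·1 = -26
  a_5 = -1·-26 + 2·14 + -4·-4 = 70
  a_6 = -1·70 + 2·-26 + -4·14 = -178
  a_7 = -1·-178 + 2·70 + -4·-26 = 422
  a_8 = -1·422 + 2·-178 + -4·70 = -1058
  a_9 = -1·-1058 + 2·422 + -4·-178 = 2614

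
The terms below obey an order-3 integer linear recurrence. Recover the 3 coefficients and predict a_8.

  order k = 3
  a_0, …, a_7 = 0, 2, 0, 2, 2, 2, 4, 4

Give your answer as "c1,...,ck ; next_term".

  a_3 = 0·0 + 1·2 + 1·0 = 2
  a_4 = 0·2 + 1·0 + 1·2 = 2
  a_5 = 0·2 + 1·2 + 1·0 = 2
  a_6 = 0·2 + 1·2 + 1·2 = 4
  a_7 = 0·4 + 1·2 + 1·2 = 4
  a_8 = 0·4 + 1·4 + 1·2 = 6

0,1,1 ; 6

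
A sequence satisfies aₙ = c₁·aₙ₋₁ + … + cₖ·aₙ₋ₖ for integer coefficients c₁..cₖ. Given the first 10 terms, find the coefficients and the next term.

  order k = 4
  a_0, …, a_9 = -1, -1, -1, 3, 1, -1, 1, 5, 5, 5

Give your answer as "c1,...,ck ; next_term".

1,0,1,1 ; 11

  a_4 = 1·3 + 0·-1 + 1·-1 + 1·-1 = 1
  a_5 = 1·1 + 0·3 + 1·-1 + 1·-1 = -1
  a_6 = 1·-1 + 0·1 + 1·3 + 1·-1 = 1
  a_7 = 1·1 + 0·-1 + 1·1 + 1·3 = 5
  a_8 = 1·5 + 0·1 + 1·-1 + 1·1 = 5
  a_9 = 1·5 + 0·5 + 1·1 + 1·-1 = 5
  a_10 = 1·5 + 0·5 + 1·5 + 1·1 = 11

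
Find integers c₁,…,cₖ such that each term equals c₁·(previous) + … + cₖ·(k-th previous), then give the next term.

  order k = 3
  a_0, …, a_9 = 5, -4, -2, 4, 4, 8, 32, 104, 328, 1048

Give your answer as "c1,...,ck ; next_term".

  a_3 = 3·-2 + 0·-4 + 2·5 = 4
  a_4 = 3·4 + 0·-2 + 2·-4 = 4
  a_5 = 3·4 + 0·4 + 2·-2 = 8
  a_6 = 3·8 + 0·4 + 2·4 = 32
  a_7 = 3·32 + 0·8 + 2·4 = 104
  a_8 = 3·104 + 0·32 + 2·8 = 328
  a_9 = 3·328 + 0·104 + 2·32 = 1048
  a_10 = 3·1048 + 0·328 + 2·104 = 3352

3,0,2 ; 3352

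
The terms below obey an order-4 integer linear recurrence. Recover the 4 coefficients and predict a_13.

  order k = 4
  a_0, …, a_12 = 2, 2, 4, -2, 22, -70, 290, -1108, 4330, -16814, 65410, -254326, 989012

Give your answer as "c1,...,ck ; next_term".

-3,3,-1,3 ; -3845866

  a_4 = -3·-2 + 3·4 + -1·2 + 3·2 = 22
  a_5 = -3·22 + 3·-2 + -1·4 + 3·2 = -70
  a_6 = -3·-70 + 3·22 + -1·-2 + 3·4 = 290
  a_7 = -3·290 + 3·-70 + -1·22 + 3·-2 = -1108
  a_8 = -3·-1108 + 3·290 + -1·-70 + 3·22 = 4330
  a_9 = -3·4330 + 3·-1108 + -1·290 + 3·-70 = -16814
  a_10 = -3·-16814 + 3·4330 + -1·-1108 + 3·290 = 65410
  a_11 = -3·65410 + 3·-16814 + -1·4330 + 3·-1108 = -254326
  a_12 = -3·-254326 + 3·65410 + -1·-16814 + 3·4330 = 989012
  a_13 = -3·989012 + 3·-254326 + -1·65410 + 3·-16814 = -3845866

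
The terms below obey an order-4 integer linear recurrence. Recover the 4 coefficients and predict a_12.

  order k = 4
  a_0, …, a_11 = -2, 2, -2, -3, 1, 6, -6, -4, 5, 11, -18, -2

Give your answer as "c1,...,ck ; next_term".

  a_4 = -1·-3 + -1·-2 + -1·2 + 1·-2 = 1
  a_5 = -1·1 + -1·-3 + -1·-2 + 1·2 = 6
  a_6 = -1·6 + -1·1 + -1·-3 + 1·-2 = -6
  a_7 = -1·-6 + -1·6 + -1·1 + 1·-3 = -4
  a_8 = -1·-4 + -1·-6 + -1·6 + 1·1 = 5
  a_9 = -1·5 + -1·-4 + -1·-6 + 1·6 = 11
  a_10 = -1·11 + -1·5 + -1·-4 + 1·-6 = -18
  a_11 = -1·-18 + -1·11 + -1·5 + 1·-4 = -2
  a_12 = -1·-2 + -1·-18 + -1·11 + 1·5 = 14

-1,-1,-1,1 ; 14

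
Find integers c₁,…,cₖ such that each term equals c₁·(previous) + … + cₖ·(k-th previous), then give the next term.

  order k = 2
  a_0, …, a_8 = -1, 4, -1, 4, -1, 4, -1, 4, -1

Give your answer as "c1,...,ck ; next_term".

  a_2 = 0·4 + 1·-1 = -1
  a_3 = 0·-1 + 1·4 = 4
  a_4 = 0·4 + 1·-1 = -1
  a_5 = 0·-1 + 1·4 = 4
  a_6 = 0·4 + 1·-1 = -1
  a_7 = 0·-1 + 1·4 = 4
  a_8 = 0·4 + 1·-1 = -1
  a_9 = 0·-1 + 1·4 = 4

0,1 ; 4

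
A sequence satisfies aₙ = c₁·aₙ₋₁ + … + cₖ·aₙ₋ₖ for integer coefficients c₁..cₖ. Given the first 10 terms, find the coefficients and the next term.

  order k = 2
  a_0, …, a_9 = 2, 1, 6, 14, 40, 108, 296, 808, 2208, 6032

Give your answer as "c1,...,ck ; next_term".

  a_2 = 2·1 + 2·2 = 6
  a_3 = 2·6 + 2·1 = 14
  a_4 = 2·14 + 2·6 = 40
  a_5 = 2·40 + 2·14 = 108
  a_6 = 2·108 + 2·40 = 296
  a_7 = 2·296 + 2·108 = 808
  a_8 = 2·808 + 2·296 = 2208
  a_9 = 2·2208 + 2·808 = 6032
  a_10 = 2·6032 + 2·2208 = 16480

2,2 ; 16480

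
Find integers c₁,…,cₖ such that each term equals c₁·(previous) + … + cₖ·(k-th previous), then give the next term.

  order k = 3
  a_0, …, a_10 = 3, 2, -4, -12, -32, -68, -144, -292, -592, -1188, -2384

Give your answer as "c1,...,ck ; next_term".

  a_3 = 2·-4 + 1·2 + -2·3 = -12
  a_4 = 2·-12 + 1·-4 + -2·2 = -32
  a_5 = 2·-32 + 1·-12 + -2·-4 = -68
  a_6 = 2·-68 + 1·-32 + -2·-12 = -144
  a_7 = 2·-144 + 1·-68 + -2·-32 = -292
  a_8 = 2·-292 + 1·-144 + -2·-68 = -592
  a_9 = 2·-592 + 1·-292 + -2·-144 = -1188
  a_10 = 2·-1188 + 1·-592 + -2·-292 = -2384
  a_11 = 2·-2384 + 1·-1188 + -2·-592 = -4772

2,1,-2 ; -4772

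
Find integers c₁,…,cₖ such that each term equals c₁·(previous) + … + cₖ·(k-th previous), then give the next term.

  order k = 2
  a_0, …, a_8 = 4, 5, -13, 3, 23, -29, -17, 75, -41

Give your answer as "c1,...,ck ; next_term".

  a_2 = -1·5 + -2·4 = -13
  a_3 = -1·-13 + -2·5 = 3
  a_4 = -1·3 + -2·-13 = 23
  a_5 = -1·23 + -2·3 = -29
  a_6 = -1·-29 + -2·23 = -17
  a_7 = -1·-17 + -2·-29 = 75
  a_8 = -1·75 + -2·-17 = -41
  a_9 = -1·-41 + -2·75 = -109

-1,-2 ; -109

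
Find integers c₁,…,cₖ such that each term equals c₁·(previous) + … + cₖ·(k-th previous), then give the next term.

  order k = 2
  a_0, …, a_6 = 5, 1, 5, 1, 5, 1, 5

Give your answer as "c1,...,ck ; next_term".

  a_2 = 0·1 + 1·5 = 5
  a_3 = 0·5 + 1·1 = 1
  a_4 = 0·1 + 1·5 = 5
  a_5 = 0·5 + 1·1 = 1
  a_6 = 0·1 + 1·5 = 5
  a_7 = 0·5 + 1·1 = 1

0,1 ; 1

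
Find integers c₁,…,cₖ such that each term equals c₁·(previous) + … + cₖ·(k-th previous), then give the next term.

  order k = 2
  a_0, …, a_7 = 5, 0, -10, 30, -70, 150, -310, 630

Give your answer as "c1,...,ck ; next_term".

-3,-2 ; -1270

  a_2 = -3·0 + -2·5 = -10
  a_3 = -3·-10 + -2·0 = 30
  a_4 = -3·30 + -2·-10 = -70
  a_5 = -3·-70 + -2·30 = 150
  a_6 = -3·150 + -2·-70 = -310
  a_7 = -3·-310 + -2·150 = 630
  a_8 = -3·630 + -2·-310 = -1270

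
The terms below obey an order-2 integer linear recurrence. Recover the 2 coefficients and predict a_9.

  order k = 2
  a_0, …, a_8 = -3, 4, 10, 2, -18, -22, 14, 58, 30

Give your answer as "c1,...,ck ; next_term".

  a_2 = 1·4 + -2·-3 = 10
  a_3 = 1·10 + -2·4 = 2
  a_4 = 1·2 + -2·10 = -18
  a_5 = 1·-18 + -2·2 = -22
  a_6 = 1·-22 + -2·-18 = 14
  a_7 = 1·14 + -2·-22 = 58
  a_8 = 1·58 + -2·14 = 30
  a_9 = 1·30 + -2·58 = -86

1,-2 ; -86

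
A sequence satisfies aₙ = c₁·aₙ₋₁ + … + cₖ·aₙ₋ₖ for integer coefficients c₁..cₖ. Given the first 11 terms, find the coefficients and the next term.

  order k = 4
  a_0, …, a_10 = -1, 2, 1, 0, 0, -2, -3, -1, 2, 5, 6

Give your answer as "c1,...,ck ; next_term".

1,-1,0,-1 ; 2

  a_4 = 1·0 + -1·1 + 0·2 + -1·-1 = 0
  a_5 = 1·0 + -1·0 + 0·1 + -1·2 = -2
  a_6 = 1·-2 + -1·0 + 0·0 + -1·1 = -3
  a_7 = 1·-3 + -1·-2 + 0·0 + -1·0 = -1
  a_8 = 1·-1 + -1·-3 + 0·-2 + -1·0 = 2
  a_9 = 1·2 + -1·-1 + 0·-3 + -1·-2 = 5
  a_10 = 1·5 + -1·2 + 0·-1 + -1·-3 = 6
  a_11 = 1·6 + -1·5 + 0·2 + -1·-1 = 2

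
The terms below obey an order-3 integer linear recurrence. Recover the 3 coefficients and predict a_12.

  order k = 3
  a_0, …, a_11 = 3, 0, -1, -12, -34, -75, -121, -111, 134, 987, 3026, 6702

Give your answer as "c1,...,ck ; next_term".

  a_3 = 3·-1 + -2·0 + -3·3 = -12
  a_4 = 3·-12 + -2·-1 + -3·0 = -34
  a_5 = 3·-34 + -2·-12 + -3·-1 = -75
  a_6 = 3·-75 + -2·-34 + -3·-12 = -121
  a_7 = 3·-121 + -2·-75 + -3·-34 = -111
  a_8 = 3·-111 + -2·-121 + -3·-75 = 134
  a_9 = 3·134 + -2·-111 + -3·-121 = 987
  a_10 = 3·987 + -2·134 + -3·-111 = 3026
  a_11 = 3·3026 + -2·987 + -3·134 = 6702
  a_12 = 3·6702 + -2·3026 + -3·987 = 11093

3,-2,-3 ; 11093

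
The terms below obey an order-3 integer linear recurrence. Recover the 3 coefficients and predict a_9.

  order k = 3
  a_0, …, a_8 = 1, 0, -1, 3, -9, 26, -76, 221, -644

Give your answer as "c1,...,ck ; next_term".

-2,3,1 ; 1875

  a_3 = -2·-1 + 3·0 + 1·1 = 3
  a_4 = -2·3 + 3·-1 + 1·0 = -9
  a_5 = -2·-9 + 3·3 + 1·-1 = 26
  a_6 = -2·26 + 3·-9 + 1·3 = -76
  a_7 = -2·-76 + 3·26 + 1·-9 = 221
  a_8 = -2·221 + 3·-76 + 1·26 = -644
  a_9 = -2·-644 + 3·221 + 1·-76 = 1875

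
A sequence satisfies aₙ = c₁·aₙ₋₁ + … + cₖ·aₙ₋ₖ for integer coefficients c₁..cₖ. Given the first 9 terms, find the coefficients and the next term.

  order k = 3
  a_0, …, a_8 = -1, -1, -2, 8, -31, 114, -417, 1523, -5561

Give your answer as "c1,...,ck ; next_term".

  a_3 = -4·-2 + -1·-1 + 1·-1 = 8
  a_4 = -4·8 + -1·-2 + 1·-1 = -31
  a_5 = -4·-31 + -1·8 + 1·-2 = 114
  a_6 = -4·114 + -1·-31 + 1·8 = -417
  a_7 = -4·-417 + -1·114 + 1·-31 = 1523
  a_8 = -4·1523 + -1·-417 + 1·114 = -5561
  a_9 = -4·-5561 + -1·1523 + 1·-417 = 20304

-4,-1,1 ; 20304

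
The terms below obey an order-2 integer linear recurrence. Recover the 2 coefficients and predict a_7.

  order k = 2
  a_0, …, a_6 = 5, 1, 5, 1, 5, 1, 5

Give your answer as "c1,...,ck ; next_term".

0,1 ; 1

  a_2 = 0·1 + 1·5 = 5
  a_3 = 0·5 + 1·1 = 1
  a_4 = 0·1 + 1·5 = 5
  a_5 = 0·5 + 1·1 = 1
  a_6 = 0·1 + 1·5 = 5
  a_7 = 0·5 + 1·1 = 1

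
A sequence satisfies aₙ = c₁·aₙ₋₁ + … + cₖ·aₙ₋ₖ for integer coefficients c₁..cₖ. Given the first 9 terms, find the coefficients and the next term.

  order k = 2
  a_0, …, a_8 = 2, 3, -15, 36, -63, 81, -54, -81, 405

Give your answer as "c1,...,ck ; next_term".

-3,-3 ; -972

  a_2 = -3·3 + -3·2 = -15
  a_3 = -3·-15 + -3·3 = 36
  a_4 = -3·36 + -3·-15 = -63
  a_5 = -3·-63 + -3·36 = 81
  a_6 = -3·81 + -3·-63 = -54
  a_7 = -3·-54 + -3·81 = -81
  a_8 = -3·-81 + -3·-54 = 405
  a_9 = -3·405 + -3·-81 = -972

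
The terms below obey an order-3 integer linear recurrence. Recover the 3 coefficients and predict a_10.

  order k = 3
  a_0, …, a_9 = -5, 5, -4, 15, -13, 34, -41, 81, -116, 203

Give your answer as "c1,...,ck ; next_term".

0,2,-1 ; -313

  a_3 = 0·-4 + 2·5 + -1·-5 = 15
  a_4 = 0·15 + 2·-4 + -1·5 = -13
  a_5 = 0·-13 + 2·15 + -1·-4 = 34
  a_6 = 0·34 + 2·-13 + -1·15 = -41
  a_7 = 0·-41 + 2·34 + -1·-13 = 81
  a_8 = 0·81 + 2·-41 + -1·34 = -116
  a_9 = 0·-116 + 2·81 + -1·-41 = 203
  a_10 = 0·203 + 2·-116 + -1·81 = -313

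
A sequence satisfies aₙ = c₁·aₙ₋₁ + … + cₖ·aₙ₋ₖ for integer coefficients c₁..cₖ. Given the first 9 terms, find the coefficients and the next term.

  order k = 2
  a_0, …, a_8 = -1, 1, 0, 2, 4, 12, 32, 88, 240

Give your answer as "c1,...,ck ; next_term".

2,2 ; 656

  a_2 = 2·1 + 2·-1 = 0
  a_3 = 2·0 + 2·1 = 2
  a_4 = 2·2 + 2·0 = 4
  a_5 = 2·4 + 2·2 = 12
  a_6 = 2·12 + 2·4 = 32
  a_7 = 2·32 + 2·12 = 88
  a_8 = 2·88 + 2·32 = 240
  a_9 = 2·240 + 2·88 = 656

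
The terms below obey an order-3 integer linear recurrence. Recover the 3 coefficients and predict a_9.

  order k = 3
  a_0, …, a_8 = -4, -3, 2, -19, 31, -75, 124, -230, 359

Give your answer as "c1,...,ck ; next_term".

  a_3 = -2·2 + 1·-3 + 3·-4 = -19
  a_4 = -2·-19 + 1·2 + 3·-3 = 31
  a_5 = -2·31 + 1·-19 + 3·2 = -75
  a_6 = -2·-75 + 1·31 + 3·-19 = 124
  a_7 = -2·124 + 1·-75 + 3·31 = -230
  a_8 = -2·-230 + 1·124 + 3·-75 = 359
  a_9 = -2·359 + 1·-230 + 3·124 = -576

-2,1,3 ; -576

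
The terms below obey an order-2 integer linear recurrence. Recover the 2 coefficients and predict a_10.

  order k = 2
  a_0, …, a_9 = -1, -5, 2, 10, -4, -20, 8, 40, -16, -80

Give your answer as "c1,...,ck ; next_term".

0,-2 ; 32

  a_2 = 0·-5 + -2·-1 = 2
  a_3 = 0·2 + -2·-5 = 10
  a_4 = 0·10 + -2·2 = -4
  a_5 = 0·-4 + -2·10 = -20
  a_6 = 0·-20 + -2·-4 = 8
  a_7 = 0·8 + -2·-20 = 40
  a_8 = 0·40 + -2·8 = -16
  a_9 = 0·-16 + -2·40 = -80
  a_10 = 0·-80 + -2·-16 = 32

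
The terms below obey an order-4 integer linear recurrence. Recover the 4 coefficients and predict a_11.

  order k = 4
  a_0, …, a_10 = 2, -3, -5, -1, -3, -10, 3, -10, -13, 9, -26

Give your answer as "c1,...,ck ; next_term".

-1,0,2,1 ; -10

  a_4 = -1·-1 + 0·-5 + 2·-3 + 1·2 = -3
  a_5 = -1·-3 + 0·-1 + 2·-5 + 1·-3 = -10
  a_6 = -1·-10 + 0·-3 + 2·-1 + 1·-5 = 3
  a_7 = -1·3 + 0·-10 + 2·-3 + 1·-1 = -10
  a_8 = -1·-10 + 0·3 + 2·-10 + 1·-3 = -13
  a_9 = -1·-13 + 0·-10 + 2·3 + 1·-10 = 9
  a_10 = -1·9 + 0·-13 + 2·-10 + 1·3 = -26
  a_11 = -1·-26 + 0·9 + 2·-13 + 1·-10 = -10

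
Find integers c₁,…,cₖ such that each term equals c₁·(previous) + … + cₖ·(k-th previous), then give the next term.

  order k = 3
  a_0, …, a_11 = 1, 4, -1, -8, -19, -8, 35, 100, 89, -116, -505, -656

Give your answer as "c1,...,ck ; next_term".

1,-1,-3 ; 197

  a_3 = 1·-1 + -1·4 + -3·1 = -8
  a_4 = 1·-8 + -1·-1 + -3·4 = -19
  a_5 = 1·-19 + -1·-8 + -3·-1 = -8
  a_6 = 1·-8 + -1·-19 + -3·-8 = 35
  a_7 = 1·35 + -1·-8 + -3·-19 = 100
  a_8 = 1·100 + -1·35 + -3·-8 = 89
  a_9 = 1·89 + -1·100 + -3·35 = -116
  a_10 = 1·-116 + -1·89 + -3·100 = -505
  a_11 = 1·-505 + -1·-116 + -3·89 = -656
  a_12 = 1·-656 + -1·-505 + -3·-116 = 197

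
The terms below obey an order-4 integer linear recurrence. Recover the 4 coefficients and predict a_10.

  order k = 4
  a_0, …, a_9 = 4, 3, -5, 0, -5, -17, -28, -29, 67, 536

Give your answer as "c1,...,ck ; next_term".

4,-4,-3,-4 ; 2075

  a_4 = 4·0 + -4·-5 + -3·3 + -4·4 = -5
  a_5 = 4·-5 + -4·0 + -3·-5 + -4·3 = -17
  a_6 = 4·-17 + -4·-5 + -3·0 + -4·-5 = -28
  a_7 = 4·-28 + -4·-17 + -3·-5 + -4·0 = -29
  a_8 = 4·-29 + -4·-28 + -3·-17 + -4·-5 = 67
  a_9 = 4·67 + -4·-29 + -3·-28 + -4·-17 = 536
  a_10 = 4·536 + -4·67 + -3·-29 + -4·-28 = 2075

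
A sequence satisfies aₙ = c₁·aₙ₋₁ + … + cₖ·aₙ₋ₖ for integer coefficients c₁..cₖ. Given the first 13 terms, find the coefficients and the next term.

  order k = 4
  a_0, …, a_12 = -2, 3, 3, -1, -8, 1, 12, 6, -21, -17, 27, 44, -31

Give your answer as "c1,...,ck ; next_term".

  a_4 = 0·-1 + -1·3 + -1·3 + 1·-2 = -8
  a_5 = 0·-8 + -1·-1 + -1·3 + 1·3 = 1
  a_6 = 0·1 + -1·-8 + -1·-1 + 1·3 = 12
  a_7 = 0·12 + -1·1 + -1·-8 + 1·-1 = 6
  a_8 = 0·6 + -1·12 + -1·1 + 1·-8 = -21
  a_9 = 0·-21 + -1·6 + -1·12 + 1·1 = -17
  a_10 = 0·-17 + -1·-21 + -1·6 + 1·12 = 27
  a_11 = 0·27 + -1·-17 + -1·-21 + 1·6 = 44
  a_12 = 0·44 + -1·27 + -1·-17 + 1·-21 = -31
  a_13 = 0·-31 + -1·44 + -1·27 + 1·-17 = -88

0,-1,-1,1 ; -88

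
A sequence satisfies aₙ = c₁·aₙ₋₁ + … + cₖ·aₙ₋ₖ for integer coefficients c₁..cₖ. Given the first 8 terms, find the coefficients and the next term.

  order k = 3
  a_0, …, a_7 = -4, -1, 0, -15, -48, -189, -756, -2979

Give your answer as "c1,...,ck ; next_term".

3,3,3 ; -11772

  a_3 = 3·0 + 3·-1 + 3·-4 = -15
  a_4 = 3·-15 + 3·0 + 3·-1 = -48
  a_5 = 3·-48 + 3·-15 + 3·0 = -189
  a_6 = 3·-189 + 3·-48 + 3·-15 = -756
  a_7 = 3·-756 + 3·-189 + 3·-48 = -2979
  a_8 = 3·-2979 + 3·-756 + 3·-189 = -11772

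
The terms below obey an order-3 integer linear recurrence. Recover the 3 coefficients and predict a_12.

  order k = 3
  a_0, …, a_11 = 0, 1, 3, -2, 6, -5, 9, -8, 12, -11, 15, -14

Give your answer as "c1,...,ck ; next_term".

-1,1,1 ; 18

  a_3 = -1·3 + 1·1 + 1·0 = -2
  a_4 = -1·-2 + 1·3 + 1·1 = 6
  a_5 = -1·6 + 1·-2 + 1·3 = -5
  a_6 = -1·-5 + 1·6 + 1·-2 = 9
  a_7 = -1·9 + 1·-5 + 1·6 = -8
  a_8 = -1·-8 + 1·9 + 1·-5 = 12
  a_9 = -1·12 + 1·-8 + 1·9 = -11
  a_10 = -1·-11 + 1·12 + 1·-8 = 15
  a_11 = -1·15 + 1·-11 + 1·12 = -14
  a_12 = -1·-14 + 1·15 + 1·-11 = 18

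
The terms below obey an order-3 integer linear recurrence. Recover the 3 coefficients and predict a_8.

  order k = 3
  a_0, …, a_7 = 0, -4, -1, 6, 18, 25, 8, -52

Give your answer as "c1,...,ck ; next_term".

2,-2,-1 ; -145

  a_3 = 2·-1 + -2·-4 + -1·0 = 6
  a_4 = 2·6 + -2·-1 + -1·-4 = 18
  a_5 = 2·18 + -2·6 + -1·-1 = 25
  a_6 = 2·25 + -2·18 + -1·6 = 8
  a_7 = 2·8 + -2·25 + -1·18 = -52
  a_8 = 2·-52 + -2·8 + -1·25 = -145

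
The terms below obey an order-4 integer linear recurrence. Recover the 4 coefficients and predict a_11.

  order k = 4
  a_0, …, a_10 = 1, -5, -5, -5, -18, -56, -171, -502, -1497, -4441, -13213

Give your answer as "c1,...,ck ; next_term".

2,3,-1,2 ; -39256

  a_4 = 2·-5 + 3·-5 + -1·-5 + 2·1 = -18
  a_5 = 2·-18 + 3·-5 + -1·-5 + 2·-5 = -56
  a_6 = 2·-56 + 3·-18 + -1·-5 + 2·-5 = -171
  a_7 = 2·-171 + 3·-56 + -1·-18 + 2·-5 = -502
  a_8 = 2·-502 + 3·-171 + -1·-56 + 2·-18 = -1497
  a_9 = 2·-1497 + 3·-502 + -1·-171 + 2·-56 = -4441
  a_10 = 2·-4441 + 3·-1497 + -1·-502 + 2·-171 = -13213
  a_11 = 2·-13213 + 3·-4441 + -1·-1497 + 2·-502 = -39256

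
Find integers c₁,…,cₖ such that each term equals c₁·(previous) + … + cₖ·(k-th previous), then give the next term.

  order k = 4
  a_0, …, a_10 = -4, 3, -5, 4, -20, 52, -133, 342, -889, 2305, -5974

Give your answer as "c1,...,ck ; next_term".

  a_4 = -2·4 + 1·-5 + -1·3 + 1·-4 = -20
  a_5 = -2·-20 + 1·4 + -1·-5 + 1·3 = 52
  a_6 = -2·52 + 1·-20 + -1·4 + 1·-5 = -133
  a_7 = -2·-133 + 1·52 + -1·-20 + 1·4 = 342
  a_8 = -2·342 + 1·-133 + -1·52 + 1·-20 = -889
  a_9 = -2·-889 + 1·342 + -1·-133 + 1·52 = 2305
  a_10 = -2·2305 + 1·-889 + -1·342 + 1·-133 = -5974
  a_11 = -2·-5974 + 1·2305 + -1·-889 + 1·342 = 15484

-2,1,-1,1 ; 15484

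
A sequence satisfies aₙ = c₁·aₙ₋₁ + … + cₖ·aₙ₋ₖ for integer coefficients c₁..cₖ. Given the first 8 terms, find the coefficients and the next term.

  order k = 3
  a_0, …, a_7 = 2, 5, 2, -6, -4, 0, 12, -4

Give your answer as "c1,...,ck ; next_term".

  a_3 = -1·2 + 0·5 + -2·2 = -6
  a_4 = -1·-6 + 0·2 + -2·5 = -4
  a_5 = -1·-4 + 0·-6 + -2·2 = 0
  a_6 = -1·0 + 0·-4 + -2·-6 = 12
  a_7 = -1·12 + 0·0 + -2·-4 = -4
  a_8 = -1·-4 + 0·12 + -2·0 = 4

-1,0,-2 ; 4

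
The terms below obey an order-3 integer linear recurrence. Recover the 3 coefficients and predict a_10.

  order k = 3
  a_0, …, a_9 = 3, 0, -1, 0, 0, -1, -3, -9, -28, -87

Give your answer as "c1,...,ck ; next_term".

  a_3 = 3·-1 + 0·0 + 1·3 = 0
  a_4 = 3·0 + 0·-1 + 1·0 = 0
  a_5 = 3·0 + 0·0 + 1·-1 = -1
  a_6 = 3·-1 + 0·0 + 1·0 = -3
  a_7 = 3·-3 + 0·-1 + 1·0 = -9
  a_8 = 3·-9 + 0·-3 + 1·-1 = -28
  a_9 = 3·-28 + 0·-9 + 1·-3 = -87
  a_10 = 3·-87 + 0·-28 + 1·-9 = -270

3,0,1 ; -270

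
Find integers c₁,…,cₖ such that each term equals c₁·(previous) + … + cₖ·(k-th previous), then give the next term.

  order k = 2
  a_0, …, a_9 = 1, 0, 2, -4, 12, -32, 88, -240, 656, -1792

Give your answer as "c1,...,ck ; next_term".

  a_2 = -2·0 + 2·1 = 2
  a_3 = -2·2 + 2·0 = -4
  a_4 = -2·-4 + 2·2 = 12
  a_5 = -2·12 + 2·-4 = -32
  a_6 = -2·-32 + 2·12 = 88
  a_7 = -2·88 + 2·-32 = -240
  a_8 = -2·-240 + 2·88 = 656
  a_9 = -2·656 + 2·-240 = -1792
  a_10 = -2·-1792 + 2·656 = 4896

-2,2 ; 4896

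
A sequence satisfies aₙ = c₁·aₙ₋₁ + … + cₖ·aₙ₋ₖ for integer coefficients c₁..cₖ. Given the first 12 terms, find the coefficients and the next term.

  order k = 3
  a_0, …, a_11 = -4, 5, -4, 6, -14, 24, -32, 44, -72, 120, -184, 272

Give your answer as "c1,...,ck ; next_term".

  a_3 = -2·-4 + -2·5 + -2·-4 = 6
  a_4 = -2·6 + -2·-4 + -2·5 = -14
  a_5 = -2·-14 + -2·6 + -2·-4 = 24
  a_6 = -2·24 + -2·-14 + -2·6 = -32
  a_7 = -2·-32 + -2·24 + -2·-14 = 44
  a_8 = -2·44 + -2·-32 + -2·24 = -72
  a_9 = -2·-72 + -2·44 + -2·-32 = 120
  a_10 = -2·120 + -2·-72 + -2·44 = -184
  a_11 = -2·-184 + -2·120 + -2·-72 = 272
  a_12 = -2·272 + -2·-184 + -2·120 = -416

-2,-2,-2 ; -416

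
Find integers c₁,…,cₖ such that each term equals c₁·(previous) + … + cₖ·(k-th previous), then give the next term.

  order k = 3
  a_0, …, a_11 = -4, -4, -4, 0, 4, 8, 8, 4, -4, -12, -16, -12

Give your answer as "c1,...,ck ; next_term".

  a_3 = 1·-4 + 0·-4 + -1·-4 = 0
  a_4 = 1·0 + 0·-4 + -1·-4 = 4
  a_5 = 1·4 + 0·0 + -1·-4 = 8
  a_6 = 1·8 + 0·4 + -1·0 = 8
  a_7 = 1·8 + 0·8 + -1·4 = 4
  a_8 = 1·4 + 0·8 + -1·8 = -4
  a_9 = 1·-4 + 0·4 + -1·8 = -12
  a_10 = 1·-12 + 0·-4 + -1·4 = -16
  a_11 = 1·-16 + 0·-12 + -1·-4 = -12
  a_12 = 1·-12 + 0·-16 + -1·-12 = 0

1,0,-1 ; 0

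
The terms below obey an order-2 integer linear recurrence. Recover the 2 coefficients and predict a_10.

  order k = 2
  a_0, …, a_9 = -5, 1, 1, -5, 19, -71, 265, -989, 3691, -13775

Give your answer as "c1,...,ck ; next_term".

-4,-1 ; 51409

  a_2 = -4·1 + -1·-5 = 1
  a_3 = -4·1 + -1·1 = -5
  a_4 = -4·-5 + -1·1 = 19
  a_5 = -4·19 + -1·-5 = -71
  a_6 = -4·-71 + -1·19 = 265
  a_7 = -4·265 + -1·-71 = -989
  a_8 = -4·-989 + -1·265 = 3691
  a_9 = -4·3691 + -1·-989 = -13775
  a_10 = -4·-13775 + -1·3691 = 51409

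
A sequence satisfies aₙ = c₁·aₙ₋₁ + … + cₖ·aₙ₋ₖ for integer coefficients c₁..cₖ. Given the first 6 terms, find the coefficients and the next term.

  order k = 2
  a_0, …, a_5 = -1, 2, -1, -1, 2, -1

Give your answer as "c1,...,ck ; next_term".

  a_2 = -1·2 + -1·-1 = -1
  a_3 = -1·-1 + -1·2 = -1
  a_4 = -1·-1 + -1·-1 = 2
  a_5 = -1·2 + -1·-1 = -1
  a_6 = -1·-1 + -1·2 = -1

-1,-1 ; -1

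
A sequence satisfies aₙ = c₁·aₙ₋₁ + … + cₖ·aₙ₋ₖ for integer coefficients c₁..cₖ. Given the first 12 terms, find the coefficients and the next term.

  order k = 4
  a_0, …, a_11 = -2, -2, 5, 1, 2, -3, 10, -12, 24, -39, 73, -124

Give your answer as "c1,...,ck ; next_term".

-1,1,0,1 ; 221

  a_4 = -1·1 + 1·5 + 0·-2 + 1·-2 = 2
  a_5 = -1·2 + 1·1 + 0·5 + 1·-2 = -3
  a_6 = -1·-3 + 1·2 + 0·1 + 1·5 = 10
  a_7 = -1·10 + 1·-3 + 0·2 + 1·1 = -12
  a_8 = -1·-12 + 1·10 + 0·-3 + 1·2 = 24
  a_9 = -1·24 + 1·-12 + 0·10 + 1·-3 = -39
  a_10 = -1·-39 + 1·24 + 0·-12 + 1·10 = 73
  a_11 = -1·73 + 1·-39 + 0·24 + 1·-12 = -124
  a_12 = -1·-124 + 1·73 + 0·-39 + 1·24 = 221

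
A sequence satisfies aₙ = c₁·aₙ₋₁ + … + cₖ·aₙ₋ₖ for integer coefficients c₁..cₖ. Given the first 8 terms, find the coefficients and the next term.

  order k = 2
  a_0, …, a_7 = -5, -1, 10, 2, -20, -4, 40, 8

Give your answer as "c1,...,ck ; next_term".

0,-2 ; -80

  a_2 = 0·-1 + -2·-5 = 10
  a_3 = 0·10 + -2·-1 = 2
  a_4 = 0·2 + -2·10 = -20
  a_5 = 0·-20 + -2·2 = -4
  a_6 = 0·-4 + -2·-20 = 40
  a_7 = 0·40 + -2·-4 = 8
  a_8 = 0·8 + -2·40 = -80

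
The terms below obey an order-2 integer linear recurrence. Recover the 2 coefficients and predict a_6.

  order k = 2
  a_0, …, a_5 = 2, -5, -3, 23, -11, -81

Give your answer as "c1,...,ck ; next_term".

  a_2 = -1·-5 + -4·2 = -3
  a_3 = -1·-3 + -4·-5 = 23
  a_4 = -1·23 + -4·-3 = -11
  a_5 = -1·-11 + -4·23 = -81
  a_6 = -1·-81 + -4·-11 = 125

-1,-4 ; 125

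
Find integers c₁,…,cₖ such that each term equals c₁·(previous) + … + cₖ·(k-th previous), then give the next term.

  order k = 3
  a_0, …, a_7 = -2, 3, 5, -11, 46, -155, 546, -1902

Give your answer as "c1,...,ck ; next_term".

-3,2,1 ; 6643

  a_3 = -3·5 + 2·3 + 1·-2 = -11
  a_4 = -3·-11 + 2·5 + 1·3 = 46
  a_5 = -3·46 + 2·-11 + 1·5 = -155
  a_6 = -3·-155 + 2·46 + 1·-11 = 546
  a_7 = -3·546 + 2·-155 + 1·46 = -1902
  a_8 = -3·-1902 + 2·546 + 1·-155 = 6643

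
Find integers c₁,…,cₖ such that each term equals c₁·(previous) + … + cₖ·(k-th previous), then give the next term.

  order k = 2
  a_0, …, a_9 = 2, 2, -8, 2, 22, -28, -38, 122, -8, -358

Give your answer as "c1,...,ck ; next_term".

-1,-3 ; 382

  a_2 = -1·2 + -3·2 = -8
  a_3 = -1·-8 + -3·2 = 2
  a_4 = -1·2 + -3·-8 = 22
  a_5 = -1·22 + -3·2 = -28
  a_6 = -1·-28 + -3·22 = -38
  a_7 = -1·-38 + -3·-28 = 122
  a_8 = -1·122 + -3·-38 = -8
  a_9 = -1·-8 + -3·122 = -358
  a_10 = -1·-358 + -3·-8 = 382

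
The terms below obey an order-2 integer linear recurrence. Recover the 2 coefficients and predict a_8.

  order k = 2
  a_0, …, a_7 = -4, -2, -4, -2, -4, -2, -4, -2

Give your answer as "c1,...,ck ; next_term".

0,1 ; -4

  a_2 = 0·-2 + 1·-4 = -4
  a_3 = 0·-4 + 1·-2 = -2
  a_4 = 0·-2 + 1·-4 = -4
  a_5 = 0·-4 + 1·-2 = -2
  a_6 = 0·-2 + 1·-4 = -4
  a_7 = 0·-4 + 1·-2 = -2
  a_8 = 0·-2 + 1·-4 = -4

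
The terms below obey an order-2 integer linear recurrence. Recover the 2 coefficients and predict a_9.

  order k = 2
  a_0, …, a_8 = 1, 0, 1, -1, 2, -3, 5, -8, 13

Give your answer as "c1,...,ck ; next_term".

-1,1 ; -21

  a_2 = -1·0 + 1·1 = 1
  a_3 = -1·1 + 1·0 = -1
  a_4 = -1·-1 + 1·1 = 2
  a_5 = -1·2 + 1·-1 = -3
  a_6 = -1·-3 + 1·2 = 5
  a_7 = -1·5 + 1·-3 = -8
  a_8 = -1·-8 + 1·5 = 13
  a_9 = -1·13 + 1·-8 = -21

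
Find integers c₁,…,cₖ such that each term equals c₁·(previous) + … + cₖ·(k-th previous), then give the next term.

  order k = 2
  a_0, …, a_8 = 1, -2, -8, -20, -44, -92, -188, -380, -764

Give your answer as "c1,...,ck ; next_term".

  a_2 = 3·-2 + -2·1 = -8
  a_3 = 3·-8 + -2·-2 = -20
  a_4 = 3·-20 + -2·-8 = -44
  a_5 = 3·-44 + -2·-20 = -92
  a_6 = 3·-92 + -2·-44 = -188
  a_7 = 3·-188 + -2·-92 = -380
  a_8 = 3·-380 + -2·-188 = -764
  a_9 = 3·-764 + -2·-380 = -1532

3,-2 ; -1532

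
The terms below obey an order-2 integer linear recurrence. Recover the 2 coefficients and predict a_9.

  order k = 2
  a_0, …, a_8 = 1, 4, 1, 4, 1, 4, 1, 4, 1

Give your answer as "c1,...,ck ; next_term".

  a_2 = 0·4 + 1·1 = 1
  a_3 = 0·1 + 1·4 = 4
  a_4 = 0·4 + 1·1 = 1
  a_5 = 0·1 + 1·4 = 4
  a_6 = 0·4 + 1·1 = 1
  a_7 = 0·1 + 1·4 = 4
  a_8 = 0·4 + 1·1 = 1
  a_9 = 0·1 + 1·4 = 4

0,1 ; 4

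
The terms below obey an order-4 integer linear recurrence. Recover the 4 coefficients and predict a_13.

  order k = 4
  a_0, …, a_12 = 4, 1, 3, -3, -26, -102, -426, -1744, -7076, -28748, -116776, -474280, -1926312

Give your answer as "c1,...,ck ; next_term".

  a_4 = 4·-3 + 0·3 + 2·1 + -4·4 = -26
  a_5 = 4·-26 + 0·-3 + 2·3 + -4·1 = -102
  a_6 = 4·-102 + 0·-26 + 2·-3 + -4·3 = -426
  a_7 = 4·-426 + 0·-102 + 2·-26 + -4·-3 = -1744
  a_8 = 4·-1744 + 0·-426 + 2·-102 + -4·-26 = -7076
  a_9 = 4·-7076 + 0·-1744 + 2·-426 + -4·-102 = -28748
  a_10 = 4·-28748 + 0·-7076 + 2·-1744 + -4·-426 = -116776
  a_11 = 4·-116776 + 0·-28748 + 2·-7076 + -4·-1744 = -474280
  a_12 = 4·-474280 + 0·-116776 + 2·-28748 + -4·-7076 = -1926312
  a_13 = 4·-1926312 + 0·-474280 + 2·-116776 + -4·-28748 = -7823808

4,0,2,-4 ; -7823808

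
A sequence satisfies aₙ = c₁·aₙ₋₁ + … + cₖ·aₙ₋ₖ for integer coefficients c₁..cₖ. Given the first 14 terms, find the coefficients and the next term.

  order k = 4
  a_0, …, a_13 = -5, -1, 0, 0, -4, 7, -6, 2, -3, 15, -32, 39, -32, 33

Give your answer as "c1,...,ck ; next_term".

  a_4 = -2·0 + -2·0 + -1·-1 + 1·-5 = -4
  a_5 = -2·-4 + -2·0 + -1·0 + 1·-1 = 7
  a_6 = -2·7 + -2·-4 + -1·0 + 1·0 = -6
  a_7 = -2·-6 + -2·7 + -1·-4 + 1·0 = 2
  a_8 = -2·2 + -2·-6 + -1·7 + 1·-4 = -3
  a_9 = -2·-3 + -2·2 + -1·-6 + 1·7 = 15
  a_10 = -2·15 + -2·-3 + -1·2 + 1·-6 = -32
  a_11 = -2·-32 + -2·15 + -1·-3 + 1·2 = 39
  a_12 = -2·39 + -2·-32 + -1·15 + 1·-3 = -32
  a_13 = -2·-32 + -2·39 + -1·-32 + 1·15 = 33
  a_14 = -2·33 + -2·-32 + -1·39 + 1·-32 = -73

-2,-2,-1,1 ; -73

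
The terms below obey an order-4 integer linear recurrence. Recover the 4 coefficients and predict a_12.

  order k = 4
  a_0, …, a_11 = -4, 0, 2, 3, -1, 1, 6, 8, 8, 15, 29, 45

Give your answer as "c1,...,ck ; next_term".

1,0,1,1 ; 68

  a_4 = 1·3 + 0·2 + 1·0 + 1·-4 = -1
  a_5 = 1·-1 + 0·3 + 1·2 + 1·0 = 1
  a_6 = 1·1 + 0·-1 + 1·3 + 1·2 = 6
  a_7 = 1·6 + 0·1 + 1·-1 + 1·3 = 8
  a_8 = 1·8 + 0·6 + 1·1 + 1·-1 = 8
  a_9 = 1·8 + 0·8 + 1·6 + 1·1 = 15
  a_10 = 1·15 + 0·8 + 1·8 + 1·6 = 29
  a_11 = 1·29 + 0·15 + 1·8 + 1·8 = 45
  a_12 = 1·45 + 0·29 + 1·15 + 1·8 = 68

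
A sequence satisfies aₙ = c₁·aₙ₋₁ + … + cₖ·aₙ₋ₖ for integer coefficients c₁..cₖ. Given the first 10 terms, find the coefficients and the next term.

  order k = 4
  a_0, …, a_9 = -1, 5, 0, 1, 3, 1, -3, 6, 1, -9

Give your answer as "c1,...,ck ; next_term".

-1,-1,1,1 ; 11

  a_4 = -1·1 + -1·0 + 1·5 + 1·-1 = 3
  a_5 = -1·3 + -1·1 + 1·0 + 1·5 = 1
  a_6 = -1·1 + -1·3 + 1·1 + 1·0 = -3
  a_7 = -1·-3 + -1·1 + 1·3 + 1·1 = 6
  a_8 = -1·6 + -1·-3 + 1·1 + 1·3 = 1
  a_9 = -1·1 + -1·6 + 1·-3 + 1·1 = -9
  a_10 = -1·-9 + -1·1 + 1·6 + 1·-3 = 11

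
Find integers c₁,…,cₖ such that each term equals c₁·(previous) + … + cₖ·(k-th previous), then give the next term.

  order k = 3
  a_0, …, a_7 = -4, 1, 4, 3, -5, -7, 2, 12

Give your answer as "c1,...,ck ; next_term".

  a_3 = 0·4 + -1·1 + -1·-4 = 3
  a_4 = 0·3 + -1·4 + -1·1 = -5
  a_5 = 0·-5 + -1·3 + -1·4 = -7
  a_6 = 0·-7 + -1·-5 + -1·3 = 2
  a_7 = 0·2 + -1·-7 + -1·-5 = 12
  a_8 = 0·12 + -1·2 + -1·-7 = 5

0,-1,-1 ; 5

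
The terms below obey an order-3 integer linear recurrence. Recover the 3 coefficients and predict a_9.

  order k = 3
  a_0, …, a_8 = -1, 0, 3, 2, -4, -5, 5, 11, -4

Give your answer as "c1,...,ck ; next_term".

1,-2,1 ; -21

  a_3 = 1·3 + -2·0 + 1·-1 = 2
  a_4 = 1·2 + -2·3 + 1·0 = -4
  a_5 = 1·-4 + -2·2 + 1·3 = -5
  a_6 = 1·-5 + -2·-4 + 1·2 = 5
  a_7 = 1·5 + -2·-5 + 1·-4 = 11
  a_8 = 1·11 + -2·5 + 1·-5 = -4
  a_9 = 1·-4 + -2·11 + 1·5 = -21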